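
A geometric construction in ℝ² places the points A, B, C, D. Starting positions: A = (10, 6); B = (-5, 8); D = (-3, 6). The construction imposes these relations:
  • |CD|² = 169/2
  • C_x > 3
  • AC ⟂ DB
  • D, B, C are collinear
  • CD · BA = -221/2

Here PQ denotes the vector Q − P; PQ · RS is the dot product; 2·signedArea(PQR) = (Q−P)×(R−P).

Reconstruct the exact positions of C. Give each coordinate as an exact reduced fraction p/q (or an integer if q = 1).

1. C_x = 7/2  [D, B, C are collinear ∩ AC ⟂ DB]
2. C_y = -1/2  [D, B, C are collinear ∩ AC ⟂ DB]
   → C = (7/2, -1/2)

C = (7/2, -1/2)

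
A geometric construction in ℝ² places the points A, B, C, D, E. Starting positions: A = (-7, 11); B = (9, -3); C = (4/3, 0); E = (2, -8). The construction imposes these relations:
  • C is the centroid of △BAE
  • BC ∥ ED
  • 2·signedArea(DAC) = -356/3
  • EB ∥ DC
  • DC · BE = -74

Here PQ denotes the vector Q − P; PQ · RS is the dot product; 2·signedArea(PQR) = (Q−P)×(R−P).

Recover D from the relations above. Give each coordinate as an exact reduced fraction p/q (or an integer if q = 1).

1. D_x = -17/3  [EB ∥ DC ∩ BC ∥ ED]
2. D_y = -5  [EB ∥ DC ∩ BC ∥ ED]
   → D = (-17/3, -5)

D = (-17/3, -5)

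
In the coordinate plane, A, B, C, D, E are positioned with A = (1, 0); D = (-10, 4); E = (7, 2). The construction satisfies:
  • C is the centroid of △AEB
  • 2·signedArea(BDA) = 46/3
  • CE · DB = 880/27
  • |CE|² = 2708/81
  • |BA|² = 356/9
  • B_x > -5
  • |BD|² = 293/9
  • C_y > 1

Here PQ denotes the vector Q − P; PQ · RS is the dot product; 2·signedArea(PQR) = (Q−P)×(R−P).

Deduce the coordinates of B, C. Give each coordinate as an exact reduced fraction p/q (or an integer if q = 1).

B = (-13/3, 10/3)
C = (11/9, 16/9)

1. B_x = -13/3  [line 4·x + 11·y + -58/3 = 0 ∩ |BD|² = 293/9]
2. B_y = 10/3  [line 4·x + 11·y + -58/3 = 0 ∩ |BD|² = 293/9]
   → B = (-13/3, 10/3)
3. C_x = 11/9  [C is the centroid of △AEB]
4. C_y = 16/9  [C is the centroid of △AEB]
   → C = (11/9, 16/9)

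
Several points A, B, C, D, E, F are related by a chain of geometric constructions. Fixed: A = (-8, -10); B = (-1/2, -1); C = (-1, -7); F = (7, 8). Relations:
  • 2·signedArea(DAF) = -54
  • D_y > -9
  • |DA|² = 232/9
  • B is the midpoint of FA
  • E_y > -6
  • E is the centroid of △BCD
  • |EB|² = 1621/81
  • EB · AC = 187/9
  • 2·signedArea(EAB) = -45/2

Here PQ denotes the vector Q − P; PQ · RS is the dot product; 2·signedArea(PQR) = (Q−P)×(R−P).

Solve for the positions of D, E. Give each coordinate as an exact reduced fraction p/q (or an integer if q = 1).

1. D_x = -10/3  [line -18·x + 15·y + 60 = 0 ∩ |DA|² = 232/9]
2. D_y = -8  [line -18·x + 15·y + 60 = 0 ∩ |DA|² = 232/9]
   → D = (-10/3, -8)
3. E_x = -29/18  [E is the centroid of △BCD]
4. E_y = -16/3  [E is the centroid of △BCD]
   → E = (-29/18, -16/3)

D = (-10/3, -8)
E = (-29/18, -16/3)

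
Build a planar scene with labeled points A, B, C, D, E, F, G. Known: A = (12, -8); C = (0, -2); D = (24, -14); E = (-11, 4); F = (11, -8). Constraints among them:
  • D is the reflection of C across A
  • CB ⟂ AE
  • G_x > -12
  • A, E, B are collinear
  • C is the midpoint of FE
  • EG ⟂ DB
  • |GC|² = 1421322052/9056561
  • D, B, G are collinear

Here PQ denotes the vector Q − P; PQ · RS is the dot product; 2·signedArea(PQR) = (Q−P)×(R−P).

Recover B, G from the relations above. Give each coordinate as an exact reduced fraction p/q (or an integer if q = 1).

B = (72/673, -1208/673)
G = (-100067096/9056561, 35355244/9056561)

1. B_x = 72/673  [A, E, B are collinear ∩ CB ⟂ AE]
2. B_y = -1208/673  [A, E, B are collinear ∩ CB ⟂ AE]
   → B = (72/673, -1208/673)
3. G_x = -100067096/9056561  [D, B, G are collinear ∩ EG ⟂ DB]
4. G_y = 35355244/9056561  [D, B, G are collinear ∩ EG ⟂ DB]
   → G = (-100067096/9056561, 35355244/9056561)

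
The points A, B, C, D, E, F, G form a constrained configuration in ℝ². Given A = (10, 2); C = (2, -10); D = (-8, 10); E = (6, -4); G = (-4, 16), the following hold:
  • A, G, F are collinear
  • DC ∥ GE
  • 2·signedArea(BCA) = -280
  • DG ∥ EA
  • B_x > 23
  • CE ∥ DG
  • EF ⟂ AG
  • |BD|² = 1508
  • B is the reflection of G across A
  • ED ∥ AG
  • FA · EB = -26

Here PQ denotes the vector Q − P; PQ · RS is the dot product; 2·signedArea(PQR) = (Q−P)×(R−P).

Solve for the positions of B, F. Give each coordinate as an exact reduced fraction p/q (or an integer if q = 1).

1. B_x = 24  [B is the reflection of G across A]
2. B_y = -12  [B is the reflection of G across A]
   → B = (24, -12)
3. F_x = 11  [A, G, F are collinear ∩ EF ⟂ AG]
4. F_y = 1  [A, G, F are collinear ∩ EF ⟂ AG]
   → F = (11, 1)

B = (24, -12)
F = (11, 1)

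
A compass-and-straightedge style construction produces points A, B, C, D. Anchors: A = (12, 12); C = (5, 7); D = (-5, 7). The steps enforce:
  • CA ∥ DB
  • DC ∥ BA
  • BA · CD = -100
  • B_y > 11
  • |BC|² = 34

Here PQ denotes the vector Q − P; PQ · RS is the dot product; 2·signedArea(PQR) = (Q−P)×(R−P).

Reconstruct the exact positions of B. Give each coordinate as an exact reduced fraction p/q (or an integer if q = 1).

B = (2, 12)

1. B_x = 2  [DC ∥ BA ∩ CA ∥ DB]
2. B_y = 12  [DC ∥ BA ∩ CA ∥ DB]
   → B = (2, 12)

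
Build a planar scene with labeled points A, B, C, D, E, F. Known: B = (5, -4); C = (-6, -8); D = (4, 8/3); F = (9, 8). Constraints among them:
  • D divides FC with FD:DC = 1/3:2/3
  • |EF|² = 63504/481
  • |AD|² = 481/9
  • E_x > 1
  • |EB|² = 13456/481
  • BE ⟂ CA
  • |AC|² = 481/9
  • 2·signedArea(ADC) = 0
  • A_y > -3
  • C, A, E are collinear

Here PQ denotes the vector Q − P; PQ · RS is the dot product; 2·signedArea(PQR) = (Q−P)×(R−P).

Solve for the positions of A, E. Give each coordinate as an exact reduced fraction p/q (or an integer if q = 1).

1. A_x = -1  [line 32/3·x + -10·y + -16 = 0 ∩ |AC|² = 481/9]
2. A_y = -8/3  [line 32/3·x + -10·y + -16 = 0 ∩ |AC|² = 481/9]
   → A = (-1, -8/3)
3. E_x = 549/481  [C, A, E are collinear ∩ BE ⟂ CA]
4. E_y = -184/481  [C, A, E are collinear ∩ BE ⟂ CA]
   → E = (549/481, -184/481)

A = (-1, -8/3)
E = (549/481, -184/481)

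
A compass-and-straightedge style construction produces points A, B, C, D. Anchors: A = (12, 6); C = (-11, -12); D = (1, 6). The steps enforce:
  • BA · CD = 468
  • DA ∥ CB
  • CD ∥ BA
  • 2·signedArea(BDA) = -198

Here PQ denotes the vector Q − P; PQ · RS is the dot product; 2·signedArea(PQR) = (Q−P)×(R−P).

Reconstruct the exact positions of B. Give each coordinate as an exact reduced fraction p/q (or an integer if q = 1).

B = (0, -12)

1. B_x = 0  [CD ∥ BA ∩ DA ∥ CB]
2. B_y = -12  [CD ∥ BA ∩ DA ∥ CB]
   → B = (0, -12)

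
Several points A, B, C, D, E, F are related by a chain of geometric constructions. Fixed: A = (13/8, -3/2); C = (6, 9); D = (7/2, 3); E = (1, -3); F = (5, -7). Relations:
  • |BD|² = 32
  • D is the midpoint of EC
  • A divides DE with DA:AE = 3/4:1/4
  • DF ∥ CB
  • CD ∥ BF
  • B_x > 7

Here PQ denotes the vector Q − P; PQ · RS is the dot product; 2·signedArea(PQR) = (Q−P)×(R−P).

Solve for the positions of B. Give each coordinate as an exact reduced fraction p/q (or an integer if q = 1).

B = (15/2, -1)

1. B_x = 15/2  [CD ∥ BF ∩ DF ∥ CB]
2. B_y = -1  [CD ∥ BF ∩ DF ∥ CB]
   → B = (15/2, -1)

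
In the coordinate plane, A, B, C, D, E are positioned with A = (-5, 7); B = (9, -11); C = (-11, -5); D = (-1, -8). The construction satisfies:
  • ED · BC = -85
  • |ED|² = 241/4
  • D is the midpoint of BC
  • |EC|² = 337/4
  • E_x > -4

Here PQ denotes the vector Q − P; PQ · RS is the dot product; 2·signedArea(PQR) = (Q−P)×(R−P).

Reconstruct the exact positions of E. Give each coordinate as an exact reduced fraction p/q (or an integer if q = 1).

E = (-3, -1/2)

1. E_x = -3  [line 20·x + -6·y + 57 = 0 ∩ |ED|² = 241/4]
2. E_y = -1/2  [line 20·x + -6·y + 57 = 0 ∩ |ED|² = 241/4]
   → E = (-3, -1/2)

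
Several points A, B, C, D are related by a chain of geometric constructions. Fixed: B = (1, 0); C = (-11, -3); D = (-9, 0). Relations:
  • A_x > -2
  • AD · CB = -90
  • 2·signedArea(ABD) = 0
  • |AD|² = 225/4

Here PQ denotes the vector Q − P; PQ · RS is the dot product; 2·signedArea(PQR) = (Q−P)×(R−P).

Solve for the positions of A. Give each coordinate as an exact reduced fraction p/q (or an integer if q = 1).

1. A_x = -3/2  [2·signedArea(ABD) = 0 ∩ AD · CB = -90]
2. A_y = 0  [2·signedArea(ABD) = 0 ∩ AD · CB = -90]
   → A = (-3/2, 0)

A = (-3/2, 0)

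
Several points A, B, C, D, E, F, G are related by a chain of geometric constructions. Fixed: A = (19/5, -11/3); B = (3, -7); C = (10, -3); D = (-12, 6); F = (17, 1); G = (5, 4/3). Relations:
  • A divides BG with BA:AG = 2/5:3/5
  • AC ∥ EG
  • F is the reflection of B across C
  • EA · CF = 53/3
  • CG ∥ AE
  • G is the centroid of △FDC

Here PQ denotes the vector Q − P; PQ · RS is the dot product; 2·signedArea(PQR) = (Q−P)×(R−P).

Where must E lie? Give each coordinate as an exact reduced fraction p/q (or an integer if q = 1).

E = (-6/5, 2/3)

1. E_x = -6/5  [AC ∥ EG ∩ CG ∥ AE]
2. E_y = 2/3  [AC ∥ EG ∩ CG ∥ AE]
   → E = (-6/5, 2/3)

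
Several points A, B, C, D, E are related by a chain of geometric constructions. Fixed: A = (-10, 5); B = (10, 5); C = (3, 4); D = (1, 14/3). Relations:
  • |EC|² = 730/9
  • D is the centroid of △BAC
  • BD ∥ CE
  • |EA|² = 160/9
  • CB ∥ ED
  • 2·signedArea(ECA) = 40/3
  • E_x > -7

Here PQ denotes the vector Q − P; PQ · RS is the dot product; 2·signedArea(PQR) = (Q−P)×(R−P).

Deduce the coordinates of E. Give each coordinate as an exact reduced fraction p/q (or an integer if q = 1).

1. E_x = -6  [CB ∥ ED ∩ BD ∥ CE]
2. E_y = 11/3  [CB ∥ ED ∩ BD ∥ CE]
   → E = (-6, 11/3)

E = (-6, 11/3)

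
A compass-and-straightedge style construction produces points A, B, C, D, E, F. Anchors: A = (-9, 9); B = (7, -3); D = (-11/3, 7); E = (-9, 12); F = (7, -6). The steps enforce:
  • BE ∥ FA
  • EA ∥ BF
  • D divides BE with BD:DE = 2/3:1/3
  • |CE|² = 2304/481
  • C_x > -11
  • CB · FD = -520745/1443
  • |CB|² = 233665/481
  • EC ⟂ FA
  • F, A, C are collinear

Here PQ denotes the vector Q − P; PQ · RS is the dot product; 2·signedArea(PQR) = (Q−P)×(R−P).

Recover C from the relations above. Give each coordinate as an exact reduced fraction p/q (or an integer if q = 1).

C = (-5049/481, 5004/481)

1. C_x = -5049/481  [F, A, C are collinear ∩ EC ⟂ FA]
2. C_y = 5004/481  [F, A, C are collinear ∩ EC ⟂ FA]
   → C = (-5049/481, 5004/481)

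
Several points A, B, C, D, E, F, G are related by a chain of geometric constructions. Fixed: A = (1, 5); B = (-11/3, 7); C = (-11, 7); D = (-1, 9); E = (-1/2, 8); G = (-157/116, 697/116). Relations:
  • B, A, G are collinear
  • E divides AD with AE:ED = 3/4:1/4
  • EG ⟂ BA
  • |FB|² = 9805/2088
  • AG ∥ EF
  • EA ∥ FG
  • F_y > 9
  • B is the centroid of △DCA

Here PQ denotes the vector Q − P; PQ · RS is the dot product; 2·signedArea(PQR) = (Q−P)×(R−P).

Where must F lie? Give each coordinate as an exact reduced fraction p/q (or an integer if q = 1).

F = (-331/116, 1045/116)

1. F_x = -331/116  [EA ∥ FG ∩ AG ∥ EF]
2. F_y = 1045/116  [EA ∥ FG ∩ AG ∥ EF]
   → F = (-331/116, 1045/116)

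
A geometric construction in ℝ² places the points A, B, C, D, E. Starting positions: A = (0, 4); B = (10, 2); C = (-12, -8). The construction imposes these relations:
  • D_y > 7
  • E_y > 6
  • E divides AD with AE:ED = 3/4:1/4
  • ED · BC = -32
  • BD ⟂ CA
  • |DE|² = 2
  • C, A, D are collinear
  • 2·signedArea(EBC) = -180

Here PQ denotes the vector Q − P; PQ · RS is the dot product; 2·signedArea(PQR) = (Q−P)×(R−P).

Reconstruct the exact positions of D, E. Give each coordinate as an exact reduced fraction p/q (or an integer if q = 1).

1. D_x = 4  [C, A, D are collinear ∩ BD ⟂ CA]
2. D_y = 8  [C, A, D are collinear ∩ BD ⟂ CA]
   → D = (4, 8)
3. E_x = 3  [E divides AD with AE:ED = 3/4:1/4]
4. E_y = 7  [E divides AD with AE:ED = 3/4:1/4]
   → E = (3, 7)

D = (4, 8)
E = (3, 7)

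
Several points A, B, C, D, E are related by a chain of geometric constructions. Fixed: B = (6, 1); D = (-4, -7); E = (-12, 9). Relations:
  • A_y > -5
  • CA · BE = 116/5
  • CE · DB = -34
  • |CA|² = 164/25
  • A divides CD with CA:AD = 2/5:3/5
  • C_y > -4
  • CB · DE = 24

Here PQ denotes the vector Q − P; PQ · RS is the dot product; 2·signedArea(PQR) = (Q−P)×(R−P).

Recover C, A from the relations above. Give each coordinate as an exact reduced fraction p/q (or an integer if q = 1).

1. C_x = 1  [CE · DB = -34 ∩ CB · DE = 24]
2. C_y = -3  [CE · DB = -34 ∩ CB · DE = 24]
   → C = (1, -3)
3. A_x = -1  [A divides CD with CA:AD = 2/5:3/5]
4. A_y = -23/5  [A divides CD with CA:AD = 2/5:3/5]
   → A = (-1, -23/5)

A = (-1, -23/5)
C = (1, -3)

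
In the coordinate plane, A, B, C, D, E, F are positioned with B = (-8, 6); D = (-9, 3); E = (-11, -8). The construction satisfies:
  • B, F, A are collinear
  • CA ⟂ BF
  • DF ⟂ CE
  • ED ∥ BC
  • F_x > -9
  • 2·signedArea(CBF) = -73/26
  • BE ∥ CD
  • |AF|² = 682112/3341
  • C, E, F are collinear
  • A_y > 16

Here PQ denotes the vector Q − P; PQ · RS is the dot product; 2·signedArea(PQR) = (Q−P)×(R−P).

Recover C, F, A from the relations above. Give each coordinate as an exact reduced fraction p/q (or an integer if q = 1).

1. C_x = -6  [BE ∥ CD ∩ ED ∥ BC]
2. C_y = 17  [BE ∥ CD ∩ ED ∥ BC]
   → C = (-6, 17)
3. F_x = -229/26  [C, E, F are collinear ∩ DF ⟂ CE]
4. F_y = 77/26  [C, E, F are collinear ∩ DF ⟂ CE]
   → F = (-229/26, 77/26)
5. A_x = -34325/6682  [B, F, A are collinear ∩ CA ⟂ BF]
6. A_y = 112061/6682  [B, F, A are collinear ∩ CA ⟂ BF]
   → A = (-34325/6682, 112061/6682)

A = (-34325/6682, 112061/6682)
C = (-6, 17)
F = (-229/26, 77/26)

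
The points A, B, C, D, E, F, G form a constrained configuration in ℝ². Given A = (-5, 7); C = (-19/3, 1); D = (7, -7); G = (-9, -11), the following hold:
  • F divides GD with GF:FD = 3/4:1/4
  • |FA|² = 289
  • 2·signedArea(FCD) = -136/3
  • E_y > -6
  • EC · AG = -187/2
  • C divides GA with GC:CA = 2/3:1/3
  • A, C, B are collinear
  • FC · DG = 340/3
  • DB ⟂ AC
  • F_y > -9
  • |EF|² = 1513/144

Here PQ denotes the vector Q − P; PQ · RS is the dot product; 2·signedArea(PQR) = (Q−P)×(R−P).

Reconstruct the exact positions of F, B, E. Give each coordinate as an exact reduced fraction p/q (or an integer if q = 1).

B = (-37/5, -19/5)
E = (2/3, -23/4)
F = (3, -8)

1. F_x = 3  [F divides GD with GF:FD = 3/4:1/4]
2. F_y = -8  [F divides GD with GF:FD = 3/4:1/4]
   → F = (3, -8)
3. B_x = -37/5  [A, C, B are collinear ∩ DB ⟂ AC]
4. B_y = -19/5  [A, C, B are collinear ∩ DB ⟂ AC]
   → B = (-37/5, -19/5)
5. E_x = 2/3  [line 4·x + 18·y + 605/6 = 0 ∩ |EF|² = 1513/144]
6. E_y = -23/4  [line 4·x + 18·y + 605/6 = 0 ∩ |EF|² = 1513/144]
   → E = (2/3, -23/4)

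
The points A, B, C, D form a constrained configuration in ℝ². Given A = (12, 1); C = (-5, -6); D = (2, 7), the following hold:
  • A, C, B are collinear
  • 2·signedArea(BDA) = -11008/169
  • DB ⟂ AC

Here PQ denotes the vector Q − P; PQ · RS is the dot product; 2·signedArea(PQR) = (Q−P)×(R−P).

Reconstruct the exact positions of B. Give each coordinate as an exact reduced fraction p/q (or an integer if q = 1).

1. B_x = 940/169  [A, C, B are collinear ∩ DB ⟂ AC]
2. B_y = -279/169  [A, C, B are collinear ∩ DB ⟂ AC]
   → B = (940/169, -279/169)

B = (940/169, -279/169)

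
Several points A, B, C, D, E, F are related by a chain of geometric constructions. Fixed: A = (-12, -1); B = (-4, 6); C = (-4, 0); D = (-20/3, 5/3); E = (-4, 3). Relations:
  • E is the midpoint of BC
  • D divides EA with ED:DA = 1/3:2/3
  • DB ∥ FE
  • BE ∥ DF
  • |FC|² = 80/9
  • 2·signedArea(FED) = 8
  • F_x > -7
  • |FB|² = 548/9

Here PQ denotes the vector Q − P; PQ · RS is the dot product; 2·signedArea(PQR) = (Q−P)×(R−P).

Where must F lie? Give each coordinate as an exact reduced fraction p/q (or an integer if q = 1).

F = (-20/3, -4/3)

1. F_x = -20/3  [DB ∥ FE ∩ BE ∥ DF]
2. F_y = -4/3  [DB ∥ FE ∩ BE ∥ DF]
   → F = (-20/3, -4/3)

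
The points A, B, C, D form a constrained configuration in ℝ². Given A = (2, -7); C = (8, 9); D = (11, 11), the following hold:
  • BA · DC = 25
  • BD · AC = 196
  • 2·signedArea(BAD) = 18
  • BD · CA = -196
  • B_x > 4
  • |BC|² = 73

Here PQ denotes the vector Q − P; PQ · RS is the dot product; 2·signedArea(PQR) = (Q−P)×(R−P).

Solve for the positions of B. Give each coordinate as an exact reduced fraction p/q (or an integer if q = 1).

B = (5, 1)

1. B_x = 5  [BD · AC = 196 ∩ 2·signedArea(BAD) = 18]
2. B_y = 1  [BD · AC = 196 ∩ 2·signedArea(BAD) = 18]
   → B = (5, 1)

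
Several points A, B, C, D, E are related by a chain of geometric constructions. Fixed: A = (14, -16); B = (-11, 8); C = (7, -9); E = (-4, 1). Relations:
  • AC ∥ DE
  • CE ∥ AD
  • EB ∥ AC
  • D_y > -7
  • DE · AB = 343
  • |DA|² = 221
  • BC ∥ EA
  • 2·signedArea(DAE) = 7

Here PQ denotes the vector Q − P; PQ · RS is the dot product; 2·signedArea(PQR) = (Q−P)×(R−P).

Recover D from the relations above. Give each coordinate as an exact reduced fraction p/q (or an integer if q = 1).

1. D_x = 3  [AC ∥ DE ∩ CE ∥ AD]
2. D_y = -6  [AC ∥ DE ∩ CE ∥ AD]
   → D = (3, -6)

D = (3, -6)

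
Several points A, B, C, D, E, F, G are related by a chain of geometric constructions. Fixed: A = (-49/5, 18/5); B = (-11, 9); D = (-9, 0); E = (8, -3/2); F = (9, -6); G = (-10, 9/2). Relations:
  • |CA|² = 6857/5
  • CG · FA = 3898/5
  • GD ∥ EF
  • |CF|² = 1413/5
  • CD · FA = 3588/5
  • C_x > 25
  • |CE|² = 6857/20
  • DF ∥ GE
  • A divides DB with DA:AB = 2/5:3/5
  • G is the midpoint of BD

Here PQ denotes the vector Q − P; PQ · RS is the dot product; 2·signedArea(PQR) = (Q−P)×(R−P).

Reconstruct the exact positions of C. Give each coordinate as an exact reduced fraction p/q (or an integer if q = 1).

C = (129/5, -33/5)

1. C_x = 129/5  [line 94/5·x + -48/5·y + -2742/5 = 0 ∩ |CE|² = 6857/20]
2. C_y = -33/5  [line 94/5·x + -48/5·y + -2742/5 = 0 ∩ |CE|² = 6857/20]
   → C = (129/5, -33/5)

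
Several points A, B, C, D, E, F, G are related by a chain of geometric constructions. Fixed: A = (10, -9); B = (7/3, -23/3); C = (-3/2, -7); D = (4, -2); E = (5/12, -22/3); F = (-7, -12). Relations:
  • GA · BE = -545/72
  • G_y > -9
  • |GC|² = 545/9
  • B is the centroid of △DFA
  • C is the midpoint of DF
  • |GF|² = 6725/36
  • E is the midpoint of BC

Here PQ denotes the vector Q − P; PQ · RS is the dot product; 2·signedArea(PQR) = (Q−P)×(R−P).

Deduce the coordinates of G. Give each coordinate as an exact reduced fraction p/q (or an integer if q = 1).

G = (37/6, -25/3)

1. G_x = 37/6  [line 23/12·x + -1/3·y + -1051/72 = 0 ∩ |GC|² = 545/9]
2. G_y = -25/3  [line 23/12·x + -1/3·y + -1051/72 = 0 ∩ |GC|² = 545/9]
   → G = (37/6, -25/3)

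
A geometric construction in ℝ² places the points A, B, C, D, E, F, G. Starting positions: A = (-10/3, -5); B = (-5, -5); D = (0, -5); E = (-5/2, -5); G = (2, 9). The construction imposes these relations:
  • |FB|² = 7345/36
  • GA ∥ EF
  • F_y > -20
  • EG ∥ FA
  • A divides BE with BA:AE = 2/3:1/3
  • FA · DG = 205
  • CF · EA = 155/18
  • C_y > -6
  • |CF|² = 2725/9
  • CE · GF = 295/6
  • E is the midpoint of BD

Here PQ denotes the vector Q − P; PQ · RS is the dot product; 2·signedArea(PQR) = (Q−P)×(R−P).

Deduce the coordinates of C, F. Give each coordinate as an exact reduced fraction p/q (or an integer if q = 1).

C = (5/2, -5)
F = (-47/6, -19)

1. F_x = -47/6  [EG ∥ FA ∩ GA ∥ EF]
2. F_y = -19  [EG ∥ FA ∩ GA ∥ EF]
   → F = (-47/6, -19)
3. C_x = 5/2  [CF · EA = 155/18 ∩ CE · GF = 295/6]
4. C_y = -5  [CF · EA = 155/18 ∩ CE · GF = 295/6]
   → C = (5/2, -5)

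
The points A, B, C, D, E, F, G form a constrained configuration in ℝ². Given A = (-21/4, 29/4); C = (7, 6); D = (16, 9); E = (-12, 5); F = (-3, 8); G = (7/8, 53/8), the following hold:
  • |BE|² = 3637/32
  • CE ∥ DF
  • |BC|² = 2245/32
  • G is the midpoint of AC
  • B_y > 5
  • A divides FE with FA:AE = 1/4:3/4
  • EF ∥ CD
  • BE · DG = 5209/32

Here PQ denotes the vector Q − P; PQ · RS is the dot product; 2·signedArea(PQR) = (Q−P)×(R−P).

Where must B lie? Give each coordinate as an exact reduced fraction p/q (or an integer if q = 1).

1. B_x = -11/8  [line 121/8·x + 19/8·y + 219/32 = 0 ∩ |BC|² = 2245/32]
2. B_y = 47/8  [line 121/8·x + 19/8·y + 219/32 = 0 ∩ |BC|² = 2245/32]
   → B = (-11/8, 47/8)

B = (-11/8, 47/8)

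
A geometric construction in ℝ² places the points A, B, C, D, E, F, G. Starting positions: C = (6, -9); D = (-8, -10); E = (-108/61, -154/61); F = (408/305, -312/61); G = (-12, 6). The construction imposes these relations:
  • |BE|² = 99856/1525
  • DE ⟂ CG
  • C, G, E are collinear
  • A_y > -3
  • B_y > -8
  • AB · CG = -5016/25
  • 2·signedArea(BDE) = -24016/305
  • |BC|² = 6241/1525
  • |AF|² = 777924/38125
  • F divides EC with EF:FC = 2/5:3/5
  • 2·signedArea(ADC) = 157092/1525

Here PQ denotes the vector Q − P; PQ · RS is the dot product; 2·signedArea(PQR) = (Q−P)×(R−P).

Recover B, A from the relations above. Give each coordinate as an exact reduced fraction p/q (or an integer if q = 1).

1. B_x = 1356/305  [line -456/61·x + 380/61·y + 24776/305 = 0 ∩ |BE|² = 99856/1525]
2. B_y = -470/61  [line -456/61·x + 380/61·y + 24776/305 = 0 ∩ |BE|² = 99856/1525]
   → B = (1356/305, -470/61)
3. A_x = -3252/1525  [2·signedArea(ADC) = 157092/1525 ∩ AB · CG = -5016/25]
4. A_y = -678/305  [2·signedArea(ADC) = 157092/1525 ∩ AB · CG = -5016/25]
   → A = (-3252/1525, -678/305)

A = (-3252/1525, -678/305)
B = (1356/305, -470/61)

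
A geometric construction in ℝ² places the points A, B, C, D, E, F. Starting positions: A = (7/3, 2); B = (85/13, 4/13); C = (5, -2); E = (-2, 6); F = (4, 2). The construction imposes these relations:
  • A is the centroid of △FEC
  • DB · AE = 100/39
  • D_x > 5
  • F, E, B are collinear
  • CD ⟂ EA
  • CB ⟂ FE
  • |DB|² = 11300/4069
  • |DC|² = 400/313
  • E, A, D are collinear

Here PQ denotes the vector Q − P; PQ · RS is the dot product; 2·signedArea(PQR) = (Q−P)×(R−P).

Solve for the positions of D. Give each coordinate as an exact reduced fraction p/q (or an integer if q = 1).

1. D_x = 1805/313  [E, A, D are collinear ∩ CD ⟂ EA]
2. D_y = -366/313  [E, A, D are collinear ∩ CD ⟂ EA]
   → D = (1805/313, -366/313)

D = (1805/313, -366/313)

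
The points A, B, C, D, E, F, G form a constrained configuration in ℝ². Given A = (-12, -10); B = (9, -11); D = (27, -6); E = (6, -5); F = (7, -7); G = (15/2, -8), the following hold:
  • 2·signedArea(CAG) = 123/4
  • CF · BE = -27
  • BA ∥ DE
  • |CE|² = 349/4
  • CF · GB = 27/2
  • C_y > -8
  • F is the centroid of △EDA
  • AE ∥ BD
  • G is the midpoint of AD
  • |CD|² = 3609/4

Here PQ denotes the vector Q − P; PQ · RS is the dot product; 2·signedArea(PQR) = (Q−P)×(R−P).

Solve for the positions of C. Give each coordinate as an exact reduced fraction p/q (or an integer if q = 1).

C = (-3, -15/2)

1. C_x = -3  [CF · BE = -27 ∩ 2·signedArea(CAG) = 123/4]
2. C_y = -15/2  [CF · BE = -27 ∩ 2·signedArea(CAG) = 123/4]
   → C = (-3, -15/2)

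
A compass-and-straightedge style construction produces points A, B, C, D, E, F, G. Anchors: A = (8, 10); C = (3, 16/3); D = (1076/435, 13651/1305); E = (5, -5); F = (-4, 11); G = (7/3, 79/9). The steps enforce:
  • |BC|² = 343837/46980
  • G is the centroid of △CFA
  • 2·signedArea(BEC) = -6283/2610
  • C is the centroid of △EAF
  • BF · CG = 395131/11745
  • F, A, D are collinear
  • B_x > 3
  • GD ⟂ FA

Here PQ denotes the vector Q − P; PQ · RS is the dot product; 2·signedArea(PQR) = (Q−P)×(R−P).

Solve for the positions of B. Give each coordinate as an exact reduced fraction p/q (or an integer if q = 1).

1. B_x = 3251/870  [2·signedArea(BEC) = -6283/2610 ∩ BF · CG = 395131/11745]
2. B_y = 3563/1305  [2·signedArea(BEC) = -6283/2610 ∩ BF · CG = 395131/11745]
   → B = (3251/870, 3563/1305)

B = (3251/870, 3563/1305)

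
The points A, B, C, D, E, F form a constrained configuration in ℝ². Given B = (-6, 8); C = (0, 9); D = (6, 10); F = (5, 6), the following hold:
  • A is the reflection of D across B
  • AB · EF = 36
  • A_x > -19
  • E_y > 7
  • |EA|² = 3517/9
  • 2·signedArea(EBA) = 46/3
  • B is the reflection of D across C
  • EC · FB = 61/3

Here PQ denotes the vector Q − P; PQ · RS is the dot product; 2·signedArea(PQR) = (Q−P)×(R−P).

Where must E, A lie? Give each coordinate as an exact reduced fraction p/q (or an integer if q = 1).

A = (-18, 6)
E = (5/3, 8)

1. A_x = -18  [A is the reflection of D across B]
2. A_y = 6  [A is the reflection of D across B]
   → A = (-18, 6)
3. E_x = 5/3  [2·signedArea(EBA) = 46/3 ∩ AB · EF = 36]
4. E_y = 8  [2·signedArea(EBA) = 46/3 ∩ AB · EF = 36]
   → E = (5/3, 8)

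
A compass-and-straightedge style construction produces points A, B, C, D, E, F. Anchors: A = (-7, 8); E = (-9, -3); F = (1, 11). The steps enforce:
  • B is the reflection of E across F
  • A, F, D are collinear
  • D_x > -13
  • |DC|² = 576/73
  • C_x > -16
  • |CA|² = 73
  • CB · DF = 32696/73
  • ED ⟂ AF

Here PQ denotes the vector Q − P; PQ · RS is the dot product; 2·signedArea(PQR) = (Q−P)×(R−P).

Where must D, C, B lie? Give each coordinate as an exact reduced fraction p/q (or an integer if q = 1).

1. D_x = -903/73  [A, F, D are collinear ∩ ED ⟂ AF]
2. D_y = 437/73  [A, F, D are collinear ∩ ED ⟂ AF]
   → D = (-903/73, 437/73)
3. B_x = 11  [B is the reflection of E across F]
4. B_y = 25  [B is the reflection of E across F]
   → B = (11, 25)
5. C_x = -15  [line -976/73·x + -366/73·y + -12810/73 = 0 ∩ |CA|² = 73]
6. C_y = 5  [line -976/73·x + -366/73·y + -12810/73 = 0 ∩ |CA|² = 73]
   → C = (-15, 5)

B = (11, 25)
C = (-15, 5)
D = (-903/73, 437/73)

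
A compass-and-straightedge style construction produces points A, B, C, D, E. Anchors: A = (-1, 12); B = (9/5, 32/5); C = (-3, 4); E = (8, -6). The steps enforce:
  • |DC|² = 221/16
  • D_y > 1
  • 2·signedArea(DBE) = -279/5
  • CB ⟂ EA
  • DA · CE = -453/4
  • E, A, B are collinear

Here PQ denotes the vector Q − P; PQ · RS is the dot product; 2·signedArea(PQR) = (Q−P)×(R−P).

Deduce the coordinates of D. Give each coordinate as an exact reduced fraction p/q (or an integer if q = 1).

1. D_x = -1/4  [DA · CE = -453/4 ∩ 2·signedArea(DBE) = -279/5]
2. D_y = 3/2  [DA · CE = -453/4 ∩ 2·signedArea(DBE) = -279/5]
   → D = (-1/4, 3/2)

D = (-1/4, 3/2)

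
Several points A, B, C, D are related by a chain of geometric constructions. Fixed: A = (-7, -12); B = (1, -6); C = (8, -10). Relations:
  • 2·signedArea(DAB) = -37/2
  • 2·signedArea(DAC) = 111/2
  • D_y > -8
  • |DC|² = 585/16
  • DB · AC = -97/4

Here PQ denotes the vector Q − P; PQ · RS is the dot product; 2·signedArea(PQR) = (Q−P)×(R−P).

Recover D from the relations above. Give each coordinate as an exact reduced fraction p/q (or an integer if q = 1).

1. D_x = 11/4  [DB · AC = -97/4 ∩ 2·signedArea(DAB) = -37/2]
2. D_y = -7  [DB · AC = -97/4 ∩ 2·signedArea(DAB) = -37/2]
   → D = (11/4, -7)

D = (11/4, -7)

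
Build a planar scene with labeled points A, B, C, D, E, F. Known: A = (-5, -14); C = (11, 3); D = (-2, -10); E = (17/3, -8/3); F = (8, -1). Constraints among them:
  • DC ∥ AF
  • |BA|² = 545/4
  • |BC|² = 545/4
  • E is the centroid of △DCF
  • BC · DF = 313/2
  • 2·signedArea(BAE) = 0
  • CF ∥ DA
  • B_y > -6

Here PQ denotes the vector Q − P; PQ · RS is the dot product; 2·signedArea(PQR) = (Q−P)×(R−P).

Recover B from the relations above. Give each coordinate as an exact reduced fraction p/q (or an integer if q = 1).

B = (3, -11/2)

1. B_x = 3  [2·signedArea(BAE) = 0 ∩ BC · DF = 313/2]
2. B_y = -11/2  [2·signedArea(BAE) = 0 ∩ BC · DF = 313/2]
   → B = (3, -11/2)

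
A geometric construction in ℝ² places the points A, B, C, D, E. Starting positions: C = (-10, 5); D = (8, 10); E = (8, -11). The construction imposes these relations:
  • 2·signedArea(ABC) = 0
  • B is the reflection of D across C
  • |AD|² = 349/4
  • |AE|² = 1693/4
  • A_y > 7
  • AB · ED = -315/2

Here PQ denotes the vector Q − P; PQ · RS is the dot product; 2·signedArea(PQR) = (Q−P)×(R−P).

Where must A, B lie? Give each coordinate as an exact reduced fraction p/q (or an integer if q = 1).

A = (-1, 15/2)
B = (-28, 0)

1. B_x = -28  [B is the reflection of D across C]
2. B_y = 0  [B is the reflection of D across C]
   → B = (-28, 0)
3. A_x = -1  [2·signedArea(ABC) = 0 ∩ AB · ED = -315/2]
4. A_y = 15/2  [2·signedArea(ABC) = 0 ∩ AB · ED = -315/2]
   → A = (-1, 15/2)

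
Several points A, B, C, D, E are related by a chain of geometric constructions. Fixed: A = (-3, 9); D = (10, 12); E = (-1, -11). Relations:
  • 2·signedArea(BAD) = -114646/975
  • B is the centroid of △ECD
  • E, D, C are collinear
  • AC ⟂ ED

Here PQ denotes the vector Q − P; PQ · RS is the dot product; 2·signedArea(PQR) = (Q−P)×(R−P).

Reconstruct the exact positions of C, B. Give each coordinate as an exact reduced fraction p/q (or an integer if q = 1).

1. C_x = 2084/325  [E, D, C are collinear ∩ AC ⟂ ED]
2. C_y = 1462/325  [E, D, C are collinear ∩ AC ⟂ ED]
   → C = (2084/325, 1462/325)
3. B_x = 5009/975  [B is the centroid of △ECD]
4. B_y = 1787/975  [B is the centroid of △ECD]
   → B = (5009/975, 1787/975)

B = (5009/975, 1787/975)
C = (2084/325, 1462/325)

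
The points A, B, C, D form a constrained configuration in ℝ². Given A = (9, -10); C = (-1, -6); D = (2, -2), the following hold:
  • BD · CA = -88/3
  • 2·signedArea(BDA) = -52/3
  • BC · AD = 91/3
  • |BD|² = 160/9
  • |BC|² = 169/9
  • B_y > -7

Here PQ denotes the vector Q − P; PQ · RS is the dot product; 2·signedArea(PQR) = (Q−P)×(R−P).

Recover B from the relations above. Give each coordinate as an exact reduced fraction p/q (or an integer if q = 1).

B = (10/3, -6)

1. B_x = 10/3  [BD · CA = -88/3 ∩ 2·signedArea(BDA) = -52/3]
2. B_y = -6  [BD · CA = -88/3 ∩ 2·signedArea(BDA) = -52/3]
   → B = (10/3, -6)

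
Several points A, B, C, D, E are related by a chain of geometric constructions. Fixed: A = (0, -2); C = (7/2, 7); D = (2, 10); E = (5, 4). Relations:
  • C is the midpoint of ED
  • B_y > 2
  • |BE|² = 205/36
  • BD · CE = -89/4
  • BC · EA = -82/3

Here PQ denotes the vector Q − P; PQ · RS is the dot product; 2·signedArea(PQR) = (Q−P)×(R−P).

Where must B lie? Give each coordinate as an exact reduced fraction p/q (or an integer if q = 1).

B = (17/6, 3)

1. B_x = 17/6  [BD · CE = -89/4 ∩ BC · EA = -82/3]
2. B_y = 3  [BD · CE = -89/4 ∩ BC · EA = -82/3]
   → B = (17/6, 3)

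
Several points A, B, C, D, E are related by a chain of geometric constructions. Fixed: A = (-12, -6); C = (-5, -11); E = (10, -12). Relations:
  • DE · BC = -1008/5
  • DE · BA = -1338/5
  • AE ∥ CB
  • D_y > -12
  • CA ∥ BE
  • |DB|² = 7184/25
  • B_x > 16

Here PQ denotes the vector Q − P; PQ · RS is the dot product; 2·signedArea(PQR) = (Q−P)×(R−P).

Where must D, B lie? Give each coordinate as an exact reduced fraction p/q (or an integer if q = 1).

B = (17, -17)
D = (1, -57/5)

1. B_x = 17  [CA ∥ BE ∩ AE ∥ CB]
2. B_y = -17  [CA ∥ BE ∩ AE ∥ CB]
   → B = (17, -17)
3. D_x = 1  [DE · BC = -1008/5 ∩ DE · BA = -1338/5]
4. D_y = -57/5  [DE · BC = -1008/5 ∩ DE · BA = -1338/5]
   → D = (1, -57/5)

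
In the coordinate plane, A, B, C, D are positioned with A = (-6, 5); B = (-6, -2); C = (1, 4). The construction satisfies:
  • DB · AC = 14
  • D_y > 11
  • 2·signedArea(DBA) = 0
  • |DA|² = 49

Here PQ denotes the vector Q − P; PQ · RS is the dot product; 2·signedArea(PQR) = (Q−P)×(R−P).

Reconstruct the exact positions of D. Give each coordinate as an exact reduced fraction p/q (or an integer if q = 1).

D = (-6, 12)

1. D_x = -6  [2·signedArea(DBA) = 0 ∩ DB · AC = 14]
2. D_y = 12  [2·signedArea(DBA) = 0 ∩ DB · AC = 14]
   → D = (-6, 12)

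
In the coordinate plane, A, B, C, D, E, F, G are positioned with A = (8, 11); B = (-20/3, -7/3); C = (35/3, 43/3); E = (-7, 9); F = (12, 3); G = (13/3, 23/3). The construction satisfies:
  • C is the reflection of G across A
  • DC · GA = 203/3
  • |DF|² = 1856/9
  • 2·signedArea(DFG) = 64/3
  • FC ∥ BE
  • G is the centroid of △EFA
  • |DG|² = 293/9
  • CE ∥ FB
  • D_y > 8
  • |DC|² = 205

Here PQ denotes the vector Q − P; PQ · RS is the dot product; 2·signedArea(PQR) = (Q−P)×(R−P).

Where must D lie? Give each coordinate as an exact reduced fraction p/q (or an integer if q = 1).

D = (-4/3, 25/3)

1. D_x = -4/3  [2·signedArea(DFG) = 64/3 ∩ DC · GA = 203/3]
2. D_y = 25/3  [2·signedArea(DFG) = 64/3 ∩ DC · GA = 203/3]
   → D = (-4/3, 25/3)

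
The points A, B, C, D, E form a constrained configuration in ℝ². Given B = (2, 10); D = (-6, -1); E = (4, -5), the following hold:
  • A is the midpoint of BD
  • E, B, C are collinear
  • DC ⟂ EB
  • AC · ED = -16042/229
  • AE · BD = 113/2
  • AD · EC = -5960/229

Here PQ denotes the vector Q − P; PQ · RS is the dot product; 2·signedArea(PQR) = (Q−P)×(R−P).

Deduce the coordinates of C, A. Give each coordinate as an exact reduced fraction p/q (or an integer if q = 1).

A = (-2, 9/2)
C = (756/229, 55/229)

1. C_x = 756/229  [E, B, C are collinear ∩ DC ⟂ EB]
2. C_y = 55/229  [E, B, C are collinear ∩ DC ⟂ EB]
   → C = (756/229, 55/229)
3. A_x = -2  [A is the midpoint of BD]
4. A_y = 9/2  [A is the midpoint of BD]
   → A = (-2, 9/2)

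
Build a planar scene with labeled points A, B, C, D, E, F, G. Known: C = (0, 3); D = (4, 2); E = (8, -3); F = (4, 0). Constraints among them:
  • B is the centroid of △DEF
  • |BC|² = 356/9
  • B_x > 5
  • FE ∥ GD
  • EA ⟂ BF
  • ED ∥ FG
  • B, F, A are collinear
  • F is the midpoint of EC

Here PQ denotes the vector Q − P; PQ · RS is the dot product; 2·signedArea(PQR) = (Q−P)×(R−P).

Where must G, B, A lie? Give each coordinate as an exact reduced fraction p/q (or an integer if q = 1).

1. G_x = 0  [FE ∥ GD ∩ ED ∥ FG]
2. G_y = 5  [FE ∥ GD ∩ ED ∥ FG]
   → G = (0, 5)
3. B_x = 16/3  [B is the centroid of △DEF]
4. B_y = -1/3  [B is the centroid of △DEF]
   → B = (16/3, -1/3)
5. A_x = 144/17  [B, F, A are collinear ∩ EA ⟂ BF]
6. A_y = -19/17  [B, F, A are collinear ∩ EA ⟂ BF]
   → A = (144/17, -19/17)

A = (144/17, -19/17)
B = (16/3, -1/3)
G = (0, 5)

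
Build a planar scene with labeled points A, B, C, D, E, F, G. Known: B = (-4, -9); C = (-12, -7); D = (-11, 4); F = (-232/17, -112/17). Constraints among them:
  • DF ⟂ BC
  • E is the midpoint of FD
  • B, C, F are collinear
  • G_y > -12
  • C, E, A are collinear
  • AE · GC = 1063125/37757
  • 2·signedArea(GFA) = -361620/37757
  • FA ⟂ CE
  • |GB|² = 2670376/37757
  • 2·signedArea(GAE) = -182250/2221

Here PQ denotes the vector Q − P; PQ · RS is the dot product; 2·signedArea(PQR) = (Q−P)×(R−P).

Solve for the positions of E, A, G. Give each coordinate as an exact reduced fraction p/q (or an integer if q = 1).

A = (-454162/37757, -245287/37757)
E = (-419/34, -22/17)
G = (152106/37757, -434339/37757)

1. E_x = -419/34  [E is the midpoint of FD]
2. E_y = -22/17  [E is the midpoint of FD]
   → E = (-419/34, -22/17)
3. A_x = -454162/37757  [C, E, A are collinear ∩ FA ⟂ CE]
4. A_y = -245287/37757  [C, E, A are collinear ∩ FA ⟂ CE]
   → A = (-454162/37757, -245287/37757)
5. G_x = 152106/37757  [2·signedArea(GFA) = -361620/37757 ∩ 2·signedArea(GAE) = -182250/2221]
6. G_y = -434339/37757  [2·signedArea(GFA) = -361620/37757 ∩ 2·signedArea(GAE) = -182250/2221]
   → G = (152106/37757, -434339/37757)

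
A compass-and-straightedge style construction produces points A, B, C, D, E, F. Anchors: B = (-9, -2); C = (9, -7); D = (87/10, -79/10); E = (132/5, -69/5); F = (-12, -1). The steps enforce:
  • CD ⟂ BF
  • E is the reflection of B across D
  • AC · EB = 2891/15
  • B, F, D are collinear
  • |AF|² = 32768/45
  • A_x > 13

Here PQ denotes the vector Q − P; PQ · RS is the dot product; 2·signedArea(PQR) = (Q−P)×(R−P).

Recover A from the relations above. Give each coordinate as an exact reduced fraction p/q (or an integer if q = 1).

A = (68/5, -143/15)

1. A_x = 68/5  [line 177/5·x + -59/5·y + -8909/15 = 0 ∩ |AF|² = 32768/45]
2. A_y = -143/15  [line 177/5·x + -59/5·y + -8909/15 = 0 ∩ |AF|² = 32768/45]
   → A = (68/5, -143/15)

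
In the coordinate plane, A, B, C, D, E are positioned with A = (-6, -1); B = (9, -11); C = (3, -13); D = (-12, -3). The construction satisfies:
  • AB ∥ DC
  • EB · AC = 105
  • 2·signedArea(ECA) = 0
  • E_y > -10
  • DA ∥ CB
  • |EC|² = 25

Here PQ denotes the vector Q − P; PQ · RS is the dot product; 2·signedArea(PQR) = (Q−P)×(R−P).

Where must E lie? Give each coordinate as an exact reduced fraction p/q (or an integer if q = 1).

E = (0, -9)

1. E_x = 0  [2·signedArea(ECA) = 0 ∩ EB · AC = 105]
2. E_y = -9  [2·signedArea(ECA) = 0 ∩ EB · AC = 105]
   → E = (0, -9)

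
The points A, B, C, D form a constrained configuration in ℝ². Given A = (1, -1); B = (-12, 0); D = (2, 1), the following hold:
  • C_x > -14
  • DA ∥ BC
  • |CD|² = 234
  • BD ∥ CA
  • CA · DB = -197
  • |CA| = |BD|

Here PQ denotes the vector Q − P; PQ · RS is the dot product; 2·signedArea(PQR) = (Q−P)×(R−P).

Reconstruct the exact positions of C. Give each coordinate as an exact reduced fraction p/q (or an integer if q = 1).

1. C_x = -13  [BD ∥ CA ∩ DA ∥ BC]
2. C_y = -2  [BD ∥ CA ∩ DA ∥ BC]
   → C = (-13, -2)

C = (-13, -2)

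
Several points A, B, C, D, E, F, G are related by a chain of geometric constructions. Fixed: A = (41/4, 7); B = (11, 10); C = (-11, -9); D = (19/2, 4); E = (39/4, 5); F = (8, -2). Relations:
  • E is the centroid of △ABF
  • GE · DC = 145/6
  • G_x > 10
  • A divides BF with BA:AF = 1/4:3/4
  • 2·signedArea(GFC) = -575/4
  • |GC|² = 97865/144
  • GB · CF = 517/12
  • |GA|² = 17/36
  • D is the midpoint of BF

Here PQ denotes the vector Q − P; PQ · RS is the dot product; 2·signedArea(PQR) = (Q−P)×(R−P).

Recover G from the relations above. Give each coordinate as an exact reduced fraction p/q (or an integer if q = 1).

G = (121/12, 19/3)

1. G_x = 121/12  [GE · DC = 145/6 ∩ 2·signedArea(GFC) = -575/4]
2. G_y = 19/3  [GE · DC = 145/6 ∩ 2·signedArea(GFC) = -575/4]
   → G = (121/12, 19/3)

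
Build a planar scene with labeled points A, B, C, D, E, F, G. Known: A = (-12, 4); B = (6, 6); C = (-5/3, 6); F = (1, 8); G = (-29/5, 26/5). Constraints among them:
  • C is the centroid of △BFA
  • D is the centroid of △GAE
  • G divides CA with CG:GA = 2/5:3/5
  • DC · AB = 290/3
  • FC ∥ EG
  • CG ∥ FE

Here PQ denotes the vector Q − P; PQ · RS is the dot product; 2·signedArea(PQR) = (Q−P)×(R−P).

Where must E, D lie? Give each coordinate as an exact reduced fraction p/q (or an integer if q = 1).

D = (-314/45, 82/15)
E = (-47/15, 36/5)

1. E_x = -47/15  [FC ∥ EG ∩ CG ∥ FE]
2. E_y = 36/5  [FC ∥ EG ∩ CG ∥ FE]
   → E = (-47/15, 36/5)
3. D_x = -314/45  [D is the centroid of △GAE]
4. D_y = 82/15  [D is the centroid of △GAE]
   → D = (-314/45, 82/15)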